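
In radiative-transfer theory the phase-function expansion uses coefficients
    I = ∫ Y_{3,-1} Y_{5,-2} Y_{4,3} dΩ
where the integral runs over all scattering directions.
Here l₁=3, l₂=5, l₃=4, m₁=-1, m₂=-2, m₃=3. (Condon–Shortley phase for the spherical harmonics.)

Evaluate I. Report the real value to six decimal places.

-0.171363

Checks pass: Σm=0; 12 even; l₃=4∈[2,8].
(2·3+1)(2·5+1)(2·4+1) = 693
Δ: 4! 2! 6! / 13! → 1/180180
sum: t=1:−1/576 t=2:+1/144 t=3:−1/576 = 1/288
3j²(3 5 4; 0 0 0) = Δ·Π!·Σ² = 20/1001  (sign +1)
sum: t=2:+1/960 t=3:−1/4320 = 7/8640
3j²(3 5 4; -1 -2 3) = Δ·Π!·Σ² = 343/12870  (sign -1)
combine: 4πI² = 693·20/1001·343/12870 = 686/1859
take √, sign -1: I = -0.17136315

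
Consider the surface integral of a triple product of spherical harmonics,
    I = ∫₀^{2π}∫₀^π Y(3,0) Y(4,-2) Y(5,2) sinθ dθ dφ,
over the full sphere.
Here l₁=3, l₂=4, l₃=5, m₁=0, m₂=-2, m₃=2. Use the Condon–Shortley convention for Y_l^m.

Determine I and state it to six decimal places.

Checks pass: Σm=0; 12 even; l₃=5∈[1,7].
(2·3+1)(2·4+1)(2·5+1) = 693
Δ: 2! 4! 6! / 13! → 1/180180
sum: t=0:+1/576 t=1:−1/144 t=2:+1/576 = -1/288
3j²(3 4 5; 0 0 0) = Δ·Π!·Σ² = 20/1001  (sign +1)
sum: t=0:+1/576 t=1:−1/480 t=2:+1/8640 = -1/4320
3j²(3 4 5; 0 -2 2) = Δ·Π!·Σ² = 1/2145  (sign +1)
combine: 4πI² = 693·20/1001·1/2145 = 12/1859
take √, sign +1: I = 0.02266449

0.022664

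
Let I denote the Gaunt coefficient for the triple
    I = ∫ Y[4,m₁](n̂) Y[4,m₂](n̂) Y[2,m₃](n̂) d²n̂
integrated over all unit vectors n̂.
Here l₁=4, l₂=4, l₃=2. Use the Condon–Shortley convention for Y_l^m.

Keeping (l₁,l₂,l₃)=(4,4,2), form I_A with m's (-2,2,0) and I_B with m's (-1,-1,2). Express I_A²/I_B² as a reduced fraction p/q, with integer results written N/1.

Same 4,4,2: normalisation and zero-m 3j drop out of the ratio.
A: Δ: 6! 2! 2! / 11! → 1/13860; sum: t=4:+1/192 t=5:−1/120 t=6:+1/2880 = -1/360; 3j²(4 4 2; -2 2 0) = Δ·Π!·Σ² = 16/3465  (sign -1)
B: Δ: 6! 2! 2! / 11! → 1/13860; sum: t=3:−1/144 = -1/144; 3j²(4 4 2; -1 -1 2) = Δ·Π!·Σ² = 10/231  (sign -1)
I_A²/I_B² = (16/3465)/(10/231) = 8/75

8/75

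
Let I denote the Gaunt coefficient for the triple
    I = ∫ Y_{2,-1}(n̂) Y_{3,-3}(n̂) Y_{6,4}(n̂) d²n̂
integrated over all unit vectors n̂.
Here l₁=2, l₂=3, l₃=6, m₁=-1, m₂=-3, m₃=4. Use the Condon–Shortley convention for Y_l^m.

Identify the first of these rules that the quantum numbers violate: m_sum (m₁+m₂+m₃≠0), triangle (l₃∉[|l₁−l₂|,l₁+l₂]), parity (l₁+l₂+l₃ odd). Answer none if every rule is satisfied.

triangle

Σmᵢ = 0  ✓
l₃∈[|l₁−l₂|,l₁+l₂]=[1,5], have l₃=6  ✗
Σlᵢ = 11 ⇒ odd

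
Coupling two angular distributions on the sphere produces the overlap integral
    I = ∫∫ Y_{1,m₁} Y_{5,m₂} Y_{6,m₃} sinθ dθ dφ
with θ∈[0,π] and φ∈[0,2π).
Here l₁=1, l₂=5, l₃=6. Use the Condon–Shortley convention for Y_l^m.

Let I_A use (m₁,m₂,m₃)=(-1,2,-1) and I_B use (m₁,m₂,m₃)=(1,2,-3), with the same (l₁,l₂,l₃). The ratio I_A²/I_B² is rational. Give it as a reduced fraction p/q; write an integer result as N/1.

Shared (l₁,l₂,l₃)=(1,5,6): N and (l;000)² cancel in I_A²/I_B².
A: Δ = 0!·2!·10!/13! = 1/858; Racah Σ t=0..0: t=0:+1/60480 = 1/60480; ⇒ 3j(1 5 6; -1 2 -1)² = 5/429, sgn -1
B: Δ = 0!·2!·10!/13! = 1/858; Racah Σ t=0..0: t=0:+1/60480 = 1/60480; ⇒ 3j(1 5 6; 1 2 -3)² = 6/143, sgn -1
I_A²/I_B² = (5/429)/(6/143) = 5/18

5/18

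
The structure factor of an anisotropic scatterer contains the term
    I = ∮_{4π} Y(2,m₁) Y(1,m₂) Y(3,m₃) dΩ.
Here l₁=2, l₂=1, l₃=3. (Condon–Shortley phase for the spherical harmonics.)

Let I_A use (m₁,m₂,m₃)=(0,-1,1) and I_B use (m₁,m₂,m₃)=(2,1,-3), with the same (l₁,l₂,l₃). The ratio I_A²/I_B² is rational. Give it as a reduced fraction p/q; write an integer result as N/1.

Same 2,1,3: normalisation and zero-m 3j drop out of the ratio.
A: Δ: 0! 4! 2! / 7! → 1/105; sum: t=0:+1/8 = 1/8; 3j²(2 1 3; 0 -1 1) = Δ·Π!·Σ² = 2/35  (sign +1)
B: Δ: 0! 4! 2! / 7! → 1/105; sum: t=0:+1/48 = 1/48; 3j²(2 1 3; 2 1 -3) = Δ·Π!·Σ² = 1/7  (sign +1)
I_A²/I_B² = (2/35)/(1/7) = 2/5

2/5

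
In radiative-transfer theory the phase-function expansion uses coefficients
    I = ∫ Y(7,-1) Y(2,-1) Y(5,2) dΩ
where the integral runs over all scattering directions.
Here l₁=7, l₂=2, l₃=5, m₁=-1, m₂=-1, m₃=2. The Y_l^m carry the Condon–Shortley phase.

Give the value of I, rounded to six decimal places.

Checks pass: Σm=0; 14 even; l₃=5∈[5,9].
(2·7+1)(2·2+1)(2·5+1) = 825
Δ: 4! 10! 0! / 15! → 1/15015
sum: t=2:+1/57600 = 1/57600
3j²(7 2 5; 0 0 0) = Δ·Π!·Σ² = 21/715  (sign -1)
sum: t=1:−1/181440 = -1/181440
3j²(7 2 5; -1 -1 2) = Δ·Π!·Σ² = 32/3003  (sign +1)
combine: 4πI² = 825·21/715·32/3003 = 480/1859
take √, sign -1: I = -0.14334284

-0.143343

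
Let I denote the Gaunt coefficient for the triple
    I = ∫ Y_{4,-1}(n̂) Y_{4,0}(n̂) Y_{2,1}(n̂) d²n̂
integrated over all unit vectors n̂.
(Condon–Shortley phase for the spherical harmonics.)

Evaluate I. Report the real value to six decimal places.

m-sum 0 ✓  L=10 even ✓  0≤2≤8 ✓
Π(2lᵢ+1) = 9×9×5 = 405
triangle coeff Δ(4,4,2) = 1/13860
Σ_t [2,4]: t=2:+1/192 t=3:−1/36 t=4:+1/192 = -5/288
(3j)²=20/693 [(4 4 2; 0 0 0)], sign=-1
Σ_t [3,4]: t=3:−1/72 t=4:+1/96 = -1/288
(3j)²=1/462 [(4 4 2; -1 0 1)], sign=+1
⇒ 4πI² = 150/5929
I = (-1)√(150/5929/(4π)) = -0.04486937

-0.044869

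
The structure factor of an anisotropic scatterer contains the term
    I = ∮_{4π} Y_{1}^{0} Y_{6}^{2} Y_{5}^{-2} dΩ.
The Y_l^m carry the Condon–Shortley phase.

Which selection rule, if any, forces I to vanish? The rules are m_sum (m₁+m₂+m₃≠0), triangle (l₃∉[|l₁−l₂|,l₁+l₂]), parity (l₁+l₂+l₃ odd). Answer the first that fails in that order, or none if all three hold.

none

Σmᵢ = 0  ✓
l₃∈[|l₁−l₂|,l₁+l₂]=[5,7], have l₃=5  ✓
Σlᵢ = 12 ⇒ even  ✓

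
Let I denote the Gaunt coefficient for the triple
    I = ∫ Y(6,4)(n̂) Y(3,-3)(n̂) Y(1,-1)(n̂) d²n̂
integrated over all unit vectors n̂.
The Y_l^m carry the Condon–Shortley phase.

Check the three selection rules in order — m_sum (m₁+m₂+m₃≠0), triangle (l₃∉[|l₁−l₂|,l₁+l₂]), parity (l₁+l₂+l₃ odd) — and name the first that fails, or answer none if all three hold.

triangle

m₁+m₂+m₃ = 4 − 3 − 1 = 0  ✓
triangle: |6−3|=3 ≤ l₃=1 ≤ 6+3=9  ✗
parity: l₁+l₂+l₃ = 10 is even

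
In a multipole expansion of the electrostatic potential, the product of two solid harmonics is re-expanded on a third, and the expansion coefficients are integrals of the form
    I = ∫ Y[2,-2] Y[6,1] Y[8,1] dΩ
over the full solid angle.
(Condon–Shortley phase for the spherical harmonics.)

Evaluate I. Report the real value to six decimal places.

-0.095258

m-sum 0 ✓  L=16 even ✓  4≤8≤8 ✓
Π(2lᵢ+1) = 5×13×17 = 1105
triangle coeff Δ(2,6,8) = 1/30940
Σ_t [0,0]: t=0:+1/2073600 = 1/2073600
(3j)²=28/1105 [(2 6 8; 0 0 0)], sign=+1
Σ_t [0,0]: t=0:+1/14515200 = 1/14515200
(3j)²=9/2210 [(2 6 8; -2 1 1)], sign=-1
⇒ 4πI² = 126/1105
I = (-1)√(126/1105/(4π)) = -0.09525750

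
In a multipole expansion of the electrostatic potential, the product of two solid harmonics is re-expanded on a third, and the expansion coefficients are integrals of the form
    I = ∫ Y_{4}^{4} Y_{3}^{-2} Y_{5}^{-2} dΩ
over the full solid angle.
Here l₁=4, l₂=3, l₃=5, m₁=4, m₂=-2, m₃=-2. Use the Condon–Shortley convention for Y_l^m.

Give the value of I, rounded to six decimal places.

Rules hold: Σm=0, L=12 even, 1≤5≤7.
N = 9·7·11 = 693
Δ = 2!·6!·4!/13! = 1/180180
Racah Σ t=0..2: t=0:+1/576 t=1:−1/144 t=2:+1/576 = -1/288
⇒ 3j(4 3 5; 0 0 0)² = 20/1001, sgn +1
Racah Σ t=0..0: t=0:+1/8640 = 1/8640
⇒ 3j(4 3 5; 4 -2 -2)² = 14/1287, sgn -1
4πI² = N·(3j₀)²·(3jₘ)² = 280/1859
I = -1·√(0.150619/4π) = -0.10947990

-0.109480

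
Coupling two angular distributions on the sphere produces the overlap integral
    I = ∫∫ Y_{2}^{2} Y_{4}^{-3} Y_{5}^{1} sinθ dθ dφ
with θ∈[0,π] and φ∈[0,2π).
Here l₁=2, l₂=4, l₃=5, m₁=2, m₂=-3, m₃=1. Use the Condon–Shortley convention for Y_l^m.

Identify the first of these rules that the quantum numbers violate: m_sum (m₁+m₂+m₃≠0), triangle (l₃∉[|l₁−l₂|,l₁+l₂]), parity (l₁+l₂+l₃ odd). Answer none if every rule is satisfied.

parity

Σmᵢ = 0  ✓
l₃∈[|l₁−l₂|,l₁+l₂]=[2,6], have l₃=5  ✓
Σlᵢ = 11 ⇒ odd  ✗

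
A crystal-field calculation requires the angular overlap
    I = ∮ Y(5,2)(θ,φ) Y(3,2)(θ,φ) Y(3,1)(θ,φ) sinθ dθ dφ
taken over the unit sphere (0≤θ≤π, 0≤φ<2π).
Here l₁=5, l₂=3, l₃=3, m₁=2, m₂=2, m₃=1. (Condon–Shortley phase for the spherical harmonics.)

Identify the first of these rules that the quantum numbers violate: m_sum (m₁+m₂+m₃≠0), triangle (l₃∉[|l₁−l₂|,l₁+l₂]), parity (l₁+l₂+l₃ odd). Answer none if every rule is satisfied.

m_sum

m₁+m₂+m₃ = 2 + 2 + 1 = 5  ✗
triangle: |5−3|=2 ≤ l₃=3 ≤ 5+3=8
parity: l₁+l₂+l₃ = 11 is odd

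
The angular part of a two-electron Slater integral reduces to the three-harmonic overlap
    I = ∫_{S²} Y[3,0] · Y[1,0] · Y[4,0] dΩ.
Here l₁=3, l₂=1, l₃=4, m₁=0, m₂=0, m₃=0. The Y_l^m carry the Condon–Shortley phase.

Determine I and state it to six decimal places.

0.246233

Checks pass: Σm=0; 8 even; l₃=4∈[2,4].
(2·3+1)(2·1+1)(2·4+1) = 189
Δ: 0! 6! 2! / 9! → 1/252
sum: t=0:+1/36 = 1/36
3j²(3 1 4; 0 0 0) = Δ·Π!·Σ² = 4/63  (sign +1)
(m-triple is (0,0,0) — same symbol as above.)
combine: 4πI² = 189·4/63·4/63 = 16/21
take √, sign +1: I = 0.24623252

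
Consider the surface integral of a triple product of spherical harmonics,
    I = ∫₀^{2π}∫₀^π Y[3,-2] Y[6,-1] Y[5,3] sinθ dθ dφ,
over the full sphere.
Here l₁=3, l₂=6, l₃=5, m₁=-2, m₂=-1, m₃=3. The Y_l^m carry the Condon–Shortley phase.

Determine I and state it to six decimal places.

0.166435

Checks pass: Σm=0; 14 even; l₃=5∈[3,9].
(2·3+1)(2·6+1)(2·5+1) = 1001
Δ: 4! 2! 8! / 15! → 1/675675
sum: t=1:−1/8640 t=2:+1/2304 t=3:−1/8640 = 7/34560
3j²(3 6 5; 0 0 0) = Δ·Π!·Σ² = 7/429  (sign -1)
sum: t=3:−1/17280 t=4:+1/120960 = -1/20160
3j²(3 6 5; -2 -1 3) = Δ·Π!·Σ² = 64/3003  (sign -1)
combine: 4πI² = 1001·7/429·64/3003 = 448/1287
take √, sign +1: I = 0.16643505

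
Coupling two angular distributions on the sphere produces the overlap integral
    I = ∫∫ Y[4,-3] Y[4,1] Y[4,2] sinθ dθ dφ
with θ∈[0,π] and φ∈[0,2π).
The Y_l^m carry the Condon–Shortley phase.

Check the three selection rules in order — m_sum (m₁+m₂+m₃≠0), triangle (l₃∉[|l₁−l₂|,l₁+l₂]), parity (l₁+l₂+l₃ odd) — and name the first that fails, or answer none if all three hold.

m₁+m₂+m₃ = -3 + 1 + 2 = 0  ✓
triangle: |4−4|=0 ≤ l₃=4 ≤ 4+4=8  ✓
parity: l₁+l₂+l₃ = 12 is even  ✓

none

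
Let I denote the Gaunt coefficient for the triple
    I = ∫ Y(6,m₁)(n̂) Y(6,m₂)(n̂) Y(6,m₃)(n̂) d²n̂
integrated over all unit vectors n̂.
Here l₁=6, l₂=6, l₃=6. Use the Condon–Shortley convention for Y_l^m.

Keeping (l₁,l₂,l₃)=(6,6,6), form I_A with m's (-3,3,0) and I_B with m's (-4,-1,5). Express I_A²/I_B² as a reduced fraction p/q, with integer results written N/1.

1849/2079

Shared (l₁,l₂,l₃)=(6,6,6): N and (l;000)² cancel in I_A²/I_B².
A: Δ = 6!·6!·6!/19! = 1/325909584; Racah Σ t=3..6: t=3:−1/18662400 t=4:+1/691200 t=5:−1/276480 t=6:+1/933120 = -43/37324800; ⇒ 3j(6 6 6; -3 3 0)² = 1849/184756, sgn -1
B: Δ = 6!·6!·6!/19! = 1/325909584; Racah Σ t=4..5: t=4:+1/4147200 t=5:−1/10368000 = 1/6912000; ⇒ 3j(6 6 6; -4 -1 5)² = 189/16796, sgn -1
I_A²/I_B² = (1849/184756)/(189/16796) = 1849/2079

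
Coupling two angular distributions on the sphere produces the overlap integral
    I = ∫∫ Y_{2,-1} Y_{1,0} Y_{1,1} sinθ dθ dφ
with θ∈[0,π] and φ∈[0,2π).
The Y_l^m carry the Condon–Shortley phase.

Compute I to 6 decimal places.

-0.218510

m-sum 0 ✓  L=4 even ✓  1≤1≤3 ✓
Π(2lᵢ+1) = 5×3×3 = 45
triangle coeff Δ(2,1,1) = 1/30
Σ_t [1,1]: t=1:−1/1 = -1/1
(3j)²=2/15 [(2 1 1; 0 0 0)], sign=+1
Σ_t [1,1]: t=1:−1/2 = -1/2
(3j)²=1/10 [(2 1 1; -1 0 1)], sign=-1
⇒ 4πI² = 3/5
I = (-1)√(3/5/(4π)) = -0.21850969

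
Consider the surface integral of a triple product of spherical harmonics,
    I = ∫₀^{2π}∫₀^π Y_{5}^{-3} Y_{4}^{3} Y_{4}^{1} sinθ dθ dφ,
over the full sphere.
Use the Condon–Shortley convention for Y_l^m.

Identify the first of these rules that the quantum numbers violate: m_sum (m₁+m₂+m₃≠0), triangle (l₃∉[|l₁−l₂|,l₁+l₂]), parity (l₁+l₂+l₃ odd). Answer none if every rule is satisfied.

m₁+m₂+m₃ = -3 + 3 + 1 = 1  ✗
triangle: |5−4|=1 ≤ l₃=4 ≤ 5+4=9
parity: l₁+l₂+l₃ = 13 is odd

m_sum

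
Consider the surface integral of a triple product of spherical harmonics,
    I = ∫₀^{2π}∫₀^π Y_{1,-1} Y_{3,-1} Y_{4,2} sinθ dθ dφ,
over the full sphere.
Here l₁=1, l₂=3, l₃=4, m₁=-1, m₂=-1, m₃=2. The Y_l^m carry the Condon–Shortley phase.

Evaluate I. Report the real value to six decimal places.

0.238414

m-sum 0 ✓  L=8 even ✓  2≤4≤4 ✓
Π(2lᵢ+1) = 3×7×9 = 189
triangle coeff Δ(1,3,4) = 1/252
Σ_t [0,0]: t=0:+1/36 = 1/36
(3j)²=4/63 [(1 3 4; 0 0 0)], sign=+1
Σ_t [0,0]: t=0:+1/96 = 1/96
(3j)²=5/84 [(1 3 4; -1 -1 2)], sign=+1
⇒ 4πI² = 5/7
I = (+1)√(5/7/(4π)) = 0.23841361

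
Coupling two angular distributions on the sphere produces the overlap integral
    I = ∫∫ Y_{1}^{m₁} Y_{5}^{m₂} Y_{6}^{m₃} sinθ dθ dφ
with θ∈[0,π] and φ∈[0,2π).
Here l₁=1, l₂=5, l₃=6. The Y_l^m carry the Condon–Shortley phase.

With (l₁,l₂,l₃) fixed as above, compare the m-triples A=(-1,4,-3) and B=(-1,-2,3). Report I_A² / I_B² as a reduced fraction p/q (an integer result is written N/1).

1/12

l's match ⇒ only the (l;m) 3-j factors differ between A and B.
A: triangle coeff Δ(1,5,6) = 1/858; Σ_t [0,0]: t=0:+1/725760 = 1/725760; (3j)²=1/286 [(1 5 6; -1 4 -3)], sign=-1
B: triangle coeff Δ(1,5,6) = 1/858; Σ_t [0,0]: t=0:+1/60480 = 1/60480; (3j)²=6/143 [(1 5 6; -1 -2 3)], sign=-1
I_A²/I_B² = (1/286)/(6/143) = 1/12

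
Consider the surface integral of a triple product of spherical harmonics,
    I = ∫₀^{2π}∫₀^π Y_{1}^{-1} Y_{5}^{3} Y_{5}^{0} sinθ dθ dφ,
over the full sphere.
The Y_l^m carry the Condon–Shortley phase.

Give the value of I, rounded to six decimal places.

0.000000

m-sum = -1 + 3 + 0 = 2 ≠ 0 ⇒ I = 0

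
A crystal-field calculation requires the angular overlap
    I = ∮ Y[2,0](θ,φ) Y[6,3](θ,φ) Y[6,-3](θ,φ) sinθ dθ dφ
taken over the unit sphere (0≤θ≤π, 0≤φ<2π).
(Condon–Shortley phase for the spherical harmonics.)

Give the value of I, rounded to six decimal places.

-0.057344

m-sum 0 ✓  L=14 even ✓  4≤6≤8 ✓
Π(2lᵢ+1) = 5×13×13 = 845
triangle coeff Δ(2,6,6) = 1/90090
Σ_t [0,2]: t=0:+1/69120 t=1:−1/14400 t=2:+1/69120 = -7/172800
(3j)²=14/715 [(2 6 6; 0 0 0)], sign=-1
Σ_t [0,2]: t=0:+1/1451520 t=1:−1/80640 t=2:+1/120960 = -1/290304
(3j)²=5/2002 [(2 6 6; 0 3 -3)], sign=+1
⇒ 4πI² = 5/121
I = (-1)√(5/121/(4π)) = -0.05734392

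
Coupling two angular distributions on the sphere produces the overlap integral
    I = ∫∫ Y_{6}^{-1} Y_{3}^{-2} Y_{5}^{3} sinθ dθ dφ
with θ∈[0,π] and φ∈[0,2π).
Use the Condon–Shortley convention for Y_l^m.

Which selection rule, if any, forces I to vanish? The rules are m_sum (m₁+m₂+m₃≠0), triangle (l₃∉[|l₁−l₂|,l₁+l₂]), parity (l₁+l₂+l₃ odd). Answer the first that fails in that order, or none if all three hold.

m₁+m₂+m₃ = -1 − 2 + 3 = 0  ✓
triangle: |6−3|=3 ≤ l₃=5 ≤ 6+3=9  ✓
parity: l₁+l₂+l₃ = 14 is even  ✓

none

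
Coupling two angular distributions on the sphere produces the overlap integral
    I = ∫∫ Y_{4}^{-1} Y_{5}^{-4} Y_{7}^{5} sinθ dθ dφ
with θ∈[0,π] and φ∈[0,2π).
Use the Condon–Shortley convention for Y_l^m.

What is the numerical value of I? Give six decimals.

0.077064

m-sum 0 ✓  L=16 even ✓  1≤7≤9 ✓
Π(2lᵢ+1) = 9×11×15 = 1485
triangle coeff Δ(4,5,7) = 1/6126120
Σ_t [0,2]: t=0:+1/69120 t=1:−1/20736 t=2:+1/69120 = -1/51840
(3j)²=280/21879 [(4 5 7; 0 0 0)], sign=+1
Σ_t [0,1]: t=0:+1/1209600 t=1:−1/1935360 = 1/3225600
(3j)²=243/61880 [(4 5 7; -1 -4 5)], sign=+1
⇒ 4πI² = 3645/48841
I = (+1)√(3645/48841/(4π)) = 0.07706400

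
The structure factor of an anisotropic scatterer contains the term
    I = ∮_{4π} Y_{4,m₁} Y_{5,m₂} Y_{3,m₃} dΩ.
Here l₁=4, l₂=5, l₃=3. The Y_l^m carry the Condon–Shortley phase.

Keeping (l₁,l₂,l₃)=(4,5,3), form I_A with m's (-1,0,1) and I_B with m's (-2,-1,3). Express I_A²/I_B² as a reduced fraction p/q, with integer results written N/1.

1/225

Shared (l₁,l₂,l₃)=(4,5,3): N and (l;000)² cancel in I_A²/I_B².
A: Δ = 6!·2!·4!/13! = 1/180180; Racah Σ t=3..5: t=3:−1/288 t=4:+1/288 t=5:−1/5760 = -1/5760; ⇒ 3j(4 5 3; -1 0 1)² = 1/12012, sgn -1
B: Δ = 6!·2!·4!/13! = 1/180180; Racah Σ t=4..4: t=4:+1/2304 = 1/2304; ⇒ 3j(4 5 3; -2 -1 3)² = 75/4004, sgn +1
I_A²/I_B² = (1/12012)/(75/4004) = 1/225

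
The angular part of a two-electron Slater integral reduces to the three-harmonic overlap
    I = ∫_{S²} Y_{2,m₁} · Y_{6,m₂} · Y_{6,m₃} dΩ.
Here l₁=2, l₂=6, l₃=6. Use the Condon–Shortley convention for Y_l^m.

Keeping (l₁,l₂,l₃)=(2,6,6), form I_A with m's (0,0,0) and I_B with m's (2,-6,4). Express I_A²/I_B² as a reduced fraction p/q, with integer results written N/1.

49/11

Same 2,6,6: normalisation and zero-m 3j drop out of the ratio.
A: Δ: 2! 2! 10! / 15! → 1/90090; sum: t=0:+1/69120 t=1:−1/14400 t=2:+1/69120 = -7/172800; 3j²(2 6 6; 0 0 0) = Δ·Π!·Σ² = 14/715  (sign -1)
B: Δ: 2! 2! 10! / 15! → 1/90090; sum: t=0:+1/14515200 = 1/14515200; 3j²(2 6 6; 2 -6 4) = Δ·Π!·Σ² = 2/455  (sign +1)
I_A²/I_B² = (14/715)/(2/455) = 49/11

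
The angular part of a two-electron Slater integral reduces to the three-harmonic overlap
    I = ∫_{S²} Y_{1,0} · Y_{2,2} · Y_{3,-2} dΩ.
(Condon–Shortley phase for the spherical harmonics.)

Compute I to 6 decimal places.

0.184674

Rules hold: Σm=0, L=6 even, 1≤3≤3.
N = 3·5·7 = 105
Δ = 0!·2!·4!/7! = 1/105
Racah Σ t=0..0: t=0:+1/4 = 1/4
⇒ 3j(1 2 3; 0 0 0)² = 3/35, sgn -1
Racah Σ t=0..0: t=0:+1/24 = 1/24
⇒ 3j(1 2 3; 0 2 -2)² = 1/21, sgn -1
4πI² = N·(3j₀)²·(3jₘ)² = 3/7
I = +1·√(0.428571/4π) = 0.18467439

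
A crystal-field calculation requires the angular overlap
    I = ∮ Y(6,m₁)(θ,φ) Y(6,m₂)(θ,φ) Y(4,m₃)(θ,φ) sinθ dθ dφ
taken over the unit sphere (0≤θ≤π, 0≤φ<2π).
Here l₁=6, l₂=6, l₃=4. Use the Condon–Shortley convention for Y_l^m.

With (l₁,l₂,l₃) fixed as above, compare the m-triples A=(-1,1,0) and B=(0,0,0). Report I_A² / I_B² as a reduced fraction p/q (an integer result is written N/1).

256/441

l's match ⇒ only the (l;m) 3-j factors differ between A and B.
A: triangle coeff Δ(6,6,4) = 1/15315300; Σ_t [3,7]: t=3:−1/414720 t=4:+1/20736 t=5:−1/11520 t=6:+1/51840 t=7:−1/2903040 = -1/45360; (3j)²=1024/153153 [(6 6 4; -1 1 0)], sign=-1
B: triangle coeff Δ(6,6,4) = 1/15315300; Σ_t [2,6]: t=2:+1/829440 t=3:−1/25920 t=4:+1/9216 t=5:−1/25920 t=6:+1/829440 = 7/207360; (3j)²=28/2431 [(6 6 4; 0 0 0)], sign=+1
I_A²/I_B² = (1024/153153)/(28/2431) = 256/441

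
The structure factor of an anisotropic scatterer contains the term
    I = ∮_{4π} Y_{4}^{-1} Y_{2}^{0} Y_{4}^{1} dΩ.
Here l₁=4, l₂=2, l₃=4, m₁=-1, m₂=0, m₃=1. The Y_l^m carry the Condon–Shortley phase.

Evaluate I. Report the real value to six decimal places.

-0.139264

Checks pass: Σm=0; 10 even; l₃=4∈[2,6].
(2·4+1)(2·2+1)(2·4+1) = 405
Δ: 2! 6! 2! / 11! → 1/13860
sum: t=0:+1/192 t=1:−1/36 t=2:+1/192 = -5/288
3j²(4 2 4; 0 0 0) = Δ·Π!·Σ² = 20/693  (sign -1)
sum: t=0:+1/480 t=1:−1/48 t=2:+1/144 = -17/1440
3j²(4 2 4; -1 0 1) = Δ·Π!·Σ² = 289/13860  (sign +1)
combine: 4πI² = 405·20/693·289/13860 = 1445/5929
take √, sign -1: I = -0.13926381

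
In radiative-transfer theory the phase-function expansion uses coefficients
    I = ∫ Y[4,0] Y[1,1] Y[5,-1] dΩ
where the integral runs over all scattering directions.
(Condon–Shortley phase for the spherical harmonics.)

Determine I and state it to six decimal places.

-0.190188

m-sum 0 ✓  L=10 even ✓  3≤5≤5 ✓
Π(2lᵢ+1) = 9×3×11 = 297
triangle coeff Δ(4,1,5) = 1/495
Σ_t [0,0]: t=0:+1/576 = 1/576
(3j)²=5/99 [(4 1 5; 0 0 0)], sign=-1
Σ_t [0,0]: t=0:+1/1152 = 1/1152
(3j)²=1/33 [(4 1 5; 0 1 -1)], sign=+1
⇒ 4πI² = 5/11
I = (-1)√(5/11/(4π)) = -0.19018827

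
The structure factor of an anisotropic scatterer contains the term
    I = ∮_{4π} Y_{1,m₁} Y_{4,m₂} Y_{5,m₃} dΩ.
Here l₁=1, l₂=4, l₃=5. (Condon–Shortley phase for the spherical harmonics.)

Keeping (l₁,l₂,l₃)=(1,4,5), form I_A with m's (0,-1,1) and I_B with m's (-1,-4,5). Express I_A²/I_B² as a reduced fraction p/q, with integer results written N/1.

8/15

Same 1,4,5: normalisation and zero-m 3j drop out of the ratio.
A: Δ: 0! 2! 8! / 11! → 1/495; sum: t=0:+1/720 = 1/720; 3j²(1 4 5; 0 -1 1) = Δ·Π!·Σ² = 8/165  (sign +1)
B: Δ: 0! 2! 8! / 11! → 1/495; sum: t=0:+1/80640 = 1/80640; 3j²(1 4 5; -1 -4 5) = Δ·Π!·Σ² = 1/11  (sign +1)
I_A²/I_B² = (8/165)/(1/11) = 8/15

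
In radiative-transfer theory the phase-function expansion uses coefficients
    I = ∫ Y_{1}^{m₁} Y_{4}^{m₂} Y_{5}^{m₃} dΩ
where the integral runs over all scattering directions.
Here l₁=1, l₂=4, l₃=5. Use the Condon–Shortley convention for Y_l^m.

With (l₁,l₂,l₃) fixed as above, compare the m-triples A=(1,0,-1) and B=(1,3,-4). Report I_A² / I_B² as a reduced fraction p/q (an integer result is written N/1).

5/12

Same 1,4,5: normalisation and zero-m 3j drop out of the ratio.
A: Δ: 0! 2! 8! / 11! → 1/495; sum: t=0:+1/1152 = 1/1152; 3j²(1 4 5; 1 0 -1) = Δ·Π!·Σ² = 1/33  (sign +1)
B: Δ: 0! 2! 8! / 11! → 1/495; sum: t=0:+1/10080 = 1/10080; 3j²(1 4 5; 1 3 -4) = Δ·Π!·Σ² = 4/55  (sign -1)
I_A²/I_B² = (1/33)/(4/55) = 5/12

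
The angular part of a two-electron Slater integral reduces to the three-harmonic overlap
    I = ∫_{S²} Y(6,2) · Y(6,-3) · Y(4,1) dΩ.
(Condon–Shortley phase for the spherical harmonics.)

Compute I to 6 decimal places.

-0.131554

Rules hold: Σm=0, L=16 even, 0≤4≤12.
N = 13·13·9 = 1521
Δ = 8!·4!·4!/17! = 1/15315300
Racah Σ t=2..6: t=2:+1/829440 t=3:−1/25920 t=4:+1/9216 t=5:−1/25920 t=6:+1/829440 = 7/207360
⇒ 3j(6 6 4; 0 0 0)² = 28/2431, sgn +1
Racah Σ t=0..3: t=0:+1/5806080 t=1:−1/120960 t=2:+1/34560 t=3:−1/103680 = 13/1161216
⇒ 3j(6 6 4; 2 -3 1)² = 65/5236, sgn -1
4πI² = N·(3j₀)²·(3jₘ)² = 7605/34969
I = -1·√(0.217478/4π) = -0.13155370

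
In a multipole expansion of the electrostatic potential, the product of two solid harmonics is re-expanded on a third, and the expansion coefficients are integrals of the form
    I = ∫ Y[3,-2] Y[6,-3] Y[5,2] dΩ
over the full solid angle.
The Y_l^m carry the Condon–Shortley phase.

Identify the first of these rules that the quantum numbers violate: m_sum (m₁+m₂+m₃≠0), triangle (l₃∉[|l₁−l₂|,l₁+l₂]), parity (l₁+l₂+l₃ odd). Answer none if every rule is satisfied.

m_sum

Σmᵢ = -3  ✗
l₃∈[|l₁−l₂|,l₁+l₂]=[3,9], have l₃=5
Σlᵢ = 14 ⇒ even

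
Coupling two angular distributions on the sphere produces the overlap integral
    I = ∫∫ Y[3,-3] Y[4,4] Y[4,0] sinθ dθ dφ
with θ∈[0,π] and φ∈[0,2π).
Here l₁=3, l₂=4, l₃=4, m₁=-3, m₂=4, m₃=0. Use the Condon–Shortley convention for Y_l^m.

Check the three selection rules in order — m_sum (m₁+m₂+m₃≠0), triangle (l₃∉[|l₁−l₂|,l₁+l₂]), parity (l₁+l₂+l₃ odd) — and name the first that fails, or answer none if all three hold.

m_sum

m₁+m₂+m₃ = -3 + 4 + 0 = 1  ✗
triangle: |3−4|=1 ≤ l₃=4 ≤ 3+4=7
parity: l₁+l₂+l₃ = 11 is odd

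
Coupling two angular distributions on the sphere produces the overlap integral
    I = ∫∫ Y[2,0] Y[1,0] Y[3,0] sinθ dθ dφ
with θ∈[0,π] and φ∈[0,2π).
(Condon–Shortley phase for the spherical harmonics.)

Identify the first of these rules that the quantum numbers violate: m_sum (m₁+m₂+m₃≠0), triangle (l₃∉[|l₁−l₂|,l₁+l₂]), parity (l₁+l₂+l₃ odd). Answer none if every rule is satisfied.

Σmᵢ = 0  ✓
l₃∈[|l₁−l₂|,l₁+l₂]=[1,3], have l₃=3  ✓
Σlᵢ = 6 ⇒ even  ✓

none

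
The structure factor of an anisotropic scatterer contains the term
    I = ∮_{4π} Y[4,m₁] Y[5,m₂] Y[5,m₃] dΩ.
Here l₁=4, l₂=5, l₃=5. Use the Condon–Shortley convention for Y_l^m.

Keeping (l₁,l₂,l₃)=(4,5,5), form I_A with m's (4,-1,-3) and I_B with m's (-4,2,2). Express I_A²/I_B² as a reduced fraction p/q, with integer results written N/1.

Same 4,5,5: normalisation and zero-m 3j drop out of the ratio.
A: Δ: 4! 4! 6! / 15! → 1/3153150; sum: t=0:+1/27648 = 1/27648; 3j²(4 5 5; 4 -1 -3) = Δ·Π!·Σ² = 10/429  (sign +1)
B: Δ: 4! 4! 6! / 15! → 1/3153150; sum: t=4:+1/20736 = 1/20736; 3j²(4 5 5; -4 2 2) = Δ·Π!·Σ² = 35/1287  (sign -1)
I_A²/I_B² = (10/429)/(35/1287) = 6/7

6/7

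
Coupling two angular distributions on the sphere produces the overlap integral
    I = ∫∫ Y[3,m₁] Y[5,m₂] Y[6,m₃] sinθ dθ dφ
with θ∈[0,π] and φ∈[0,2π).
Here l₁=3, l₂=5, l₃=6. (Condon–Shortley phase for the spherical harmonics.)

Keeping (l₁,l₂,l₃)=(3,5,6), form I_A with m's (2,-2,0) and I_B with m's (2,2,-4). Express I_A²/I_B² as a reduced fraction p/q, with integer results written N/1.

7/2

l's match ⇒ only the (l;m) 3-j factors differ between A and B.
A: triangle coeff Δ(3,5,6) = 1/675675; Σ_t [0,1]: t=0:+1/8640 t=1:−1/34560 = 1/11520; (3j)²=3/143 [(3 5 6; 2 -2 0)], sign=+1
B: triangle coeff Δ(3,5,6) = 1/675675; Σ_t [0,1]: t=0:+1/60480 t=1:−1/34560 = -1/80640; (3j)²=6/1001 [(3 5 6; 2 2 -4)], sign=-1
I_A²/I_B² = (3/143)/(6/1001) = 7/2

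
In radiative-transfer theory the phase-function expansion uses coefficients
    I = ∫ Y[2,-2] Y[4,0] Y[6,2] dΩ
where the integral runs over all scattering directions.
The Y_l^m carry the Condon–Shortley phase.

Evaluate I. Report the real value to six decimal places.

0.133065

m-sum 0 ✓  L=12 even ✓  2≤6≤6 ✓
Π(2lᵢ+1) = 5×9×13 = 585
triangle coeff Δ(2,4,6) = 1/6435
Σ_t [0,0]: t=0:+1/2304 = 1/2304
(3j)²=5/143 [(2 4 6; 0 0 0)], sign=+1
Σ_t [0,0]: t=0:+1/13824 = 1/13824
(3j)²=14/1287 [(2 4 6; -2 0 2)], sign=+1
⇒ 4πI² = 350/1573
I = (+1)√(350/1573/(4π)) = 0.13306527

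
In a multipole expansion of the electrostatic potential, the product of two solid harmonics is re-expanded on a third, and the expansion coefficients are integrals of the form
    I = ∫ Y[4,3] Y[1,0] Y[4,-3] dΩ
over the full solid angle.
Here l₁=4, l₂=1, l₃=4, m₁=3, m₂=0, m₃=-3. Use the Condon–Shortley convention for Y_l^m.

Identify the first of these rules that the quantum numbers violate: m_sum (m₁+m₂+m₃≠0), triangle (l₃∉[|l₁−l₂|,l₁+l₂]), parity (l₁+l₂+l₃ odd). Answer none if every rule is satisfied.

parity

Σmᵢ = 0  ✓
l₃∈[|l₁−l₂|,l₁+l₂]=[3,5], have l₃=4  ✓
Σlᵢ = 9 ⇒ odd  ✗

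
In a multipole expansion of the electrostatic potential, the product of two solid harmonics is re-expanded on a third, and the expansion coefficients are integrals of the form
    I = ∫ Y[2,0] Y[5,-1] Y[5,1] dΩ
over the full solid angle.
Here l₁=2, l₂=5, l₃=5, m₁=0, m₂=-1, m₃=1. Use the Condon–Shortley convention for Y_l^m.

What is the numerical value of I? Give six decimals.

-0.145565

m-sum 0 ✓  L=12 even ✓  3≤5≤7 ✓
Π(2lᵢ+1) = 5×11×11 = 605
triangle coeff Δ(2,5,5) = 1/38610
Σ_t [0,2]: t=0:+1/2880 t=1:−1/576 t=2:+1/2880 = -1/960
(3j)²=10/429 [(2 5 5; 0 0 0)], sign=+1
Σ_t [0,2]: t=0:+1/2304 t=1:−1/720 t=2:+1/5760 = -1/1280
(3j)²=27/1430 [(2 5 5; 0 -1 1)], sign=-1
⇒ 4πI² = 45/169
I = (-1)√(45/169/(4π)) = -0.14556534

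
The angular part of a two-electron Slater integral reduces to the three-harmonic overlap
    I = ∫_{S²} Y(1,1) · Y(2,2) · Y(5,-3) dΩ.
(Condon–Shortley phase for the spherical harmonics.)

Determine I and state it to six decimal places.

0.000000

|1−2|≤5≤1+2 violated ⇒ I = 0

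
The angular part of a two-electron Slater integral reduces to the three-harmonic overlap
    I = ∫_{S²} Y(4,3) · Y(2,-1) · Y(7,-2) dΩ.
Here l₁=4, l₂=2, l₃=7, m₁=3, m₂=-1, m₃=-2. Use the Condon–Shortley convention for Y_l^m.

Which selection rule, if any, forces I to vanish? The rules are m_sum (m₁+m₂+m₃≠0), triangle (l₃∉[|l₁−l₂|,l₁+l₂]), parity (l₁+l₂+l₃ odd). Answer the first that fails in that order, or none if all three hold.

Σmᵢ = 0  ✓
l₃∈[|l₁−l₂|,l₁+l₂]=[2,6], have l₃=7  ✗
Σlᵢ = 13 ⇒ odd

triangle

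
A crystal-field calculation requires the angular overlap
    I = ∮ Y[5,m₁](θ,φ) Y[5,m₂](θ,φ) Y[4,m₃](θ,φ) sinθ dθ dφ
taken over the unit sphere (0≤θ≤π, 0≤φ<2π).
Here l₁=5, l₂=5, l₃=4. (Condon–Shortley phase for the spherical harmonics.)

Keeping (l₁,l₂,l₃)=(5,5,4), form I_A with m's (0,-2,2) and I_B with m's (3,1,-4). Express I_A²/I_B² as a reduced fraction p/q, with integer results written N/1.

Shared (l₁,l₂,l₃)=(5,5,4): N and (l;000)² cancel in I_A²/I_B².
A: Δ = 6!·4!·4!/15! = 1/3153150; Racah Σ t=1..3: t=1:−1/11520 t=2:+1/1728 t=3:−1/3456 = 7/34560; ⇒ 3j(5 5 4; 0 -2 2)² = 7/858, sgn +1
B: Δ = 6!·4!·4!/15! = 1/3153150; Racah Σ t=2..2: t=2:+1/27648 = 1/27648; ⇒ 3j(5 5 4; 3 1 -4)² = 10/429, sgn +1
I_A²/I_B² = (7/858)/(10/429) = 7/20

7/20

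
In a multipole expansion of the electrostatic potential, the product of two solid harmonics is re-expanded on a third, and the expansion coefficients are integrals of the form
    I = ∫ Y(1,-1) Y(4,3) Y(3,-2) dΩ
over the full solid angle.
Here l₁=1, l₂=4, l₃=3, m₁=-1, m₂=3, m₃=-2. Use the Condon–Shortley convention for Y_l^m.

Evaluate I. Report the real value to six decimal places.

Checks pass: Σm=0; 8 even; l₃=3∈[3,5].
(2·1+1)(2·4+1)(2·3+1) = 189
Δ: 2! 0! 6! / 9! → 1/252
sum: t=1:−1/36 = -1/36
3j²(1 4 3; 0 0 0) = Δ·Π!·Σ² = 4/63  (sign +1)
sum: t=2:+1/240 = 1/240
3j²(1 4 3; -1 3 -2) = Δ·Π!·Σ² = 1/12  (sign -1)
combine: 4πI² = 189·4/63·1/12 = 1/1
take √, sign -1: I = -0.28209479

-0.282095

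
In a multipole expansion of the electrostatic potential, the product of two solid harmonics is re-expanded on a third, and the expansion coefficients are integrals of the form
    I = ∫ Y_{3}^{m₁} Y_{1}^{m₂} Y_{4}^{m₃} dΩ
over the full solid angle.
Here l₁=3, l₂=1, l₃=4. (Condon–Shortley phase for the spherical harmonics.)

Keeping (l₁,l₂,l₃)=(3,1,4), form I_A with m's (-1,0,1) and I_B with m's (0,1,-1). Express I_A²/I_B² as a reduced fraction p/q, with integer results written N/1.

3/2

l's match ⇒ only the (l;m) 3-j factors differ between A and B.
A: triangle coeff Δ(3,1,4) = 1/252; Σ_t [0,0]: t=0:+1/48 = 1/48; (3j)²=5/84 [(3 1 4; -1 0 1)], sign=-1
B: triangle coeff Δ(3,1,4) = 1/252; Σ_t [0,0]: t=0:+1/72 = 1/72; (3j)²=5/126 [(3 1 4; 0 1 -1)], sign=-1
I_A²/I_B² = (5/84)/(5/126) = 3/2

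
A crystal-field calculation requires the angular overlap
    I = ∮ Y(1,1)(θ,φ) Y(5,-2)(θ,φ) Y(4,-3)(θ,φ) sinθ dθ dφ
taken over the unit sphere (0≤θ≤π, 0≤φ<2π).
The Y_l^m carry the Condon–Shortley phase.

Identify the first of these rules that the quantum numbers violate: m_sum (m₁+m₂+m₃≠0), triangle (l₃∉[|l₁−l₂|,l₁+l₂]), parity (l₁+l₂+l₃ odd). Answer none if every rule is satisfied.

m₁+m₂+m₃ = 1 − 2 − 3 = -4  ✗
triangle: |1−5|=4 ≤ l₃=4 ≤ 1+5=6
parity: l₁+l₂+l₃ = 10 is even

m_sum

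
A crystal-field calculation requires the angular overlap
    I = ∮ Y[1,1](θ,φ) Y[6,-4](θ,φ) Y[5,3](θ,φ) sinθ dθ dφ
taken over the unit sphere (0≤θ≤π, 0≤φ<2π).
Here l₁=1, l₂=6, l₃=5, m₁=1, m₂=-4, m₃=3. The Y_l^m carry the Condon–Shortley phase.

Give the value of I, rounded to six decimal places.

m-sum 0 ✓  L=12 even ✓  5≤5≤7 ✓
Π(2lᵢ+1) = 3×13×11 = 429
triangle coeff Δ(1,6,5) = 1/858
Σ_t [1,1]: t=1:−1/14400 = -1/14400
(3j)²=6/143 [(1 6 5; 0 0 0)], sign=+1
Σ_t [0,0]: t=0:+1/161280 = 1/161280
(3j)²=15/286 [(1 6 5; 1 -4 3)], sign=+1
⇒ 4πI² = 135/143
I = (+1)√(135/143/(4π)) = 0.27409047

0.274090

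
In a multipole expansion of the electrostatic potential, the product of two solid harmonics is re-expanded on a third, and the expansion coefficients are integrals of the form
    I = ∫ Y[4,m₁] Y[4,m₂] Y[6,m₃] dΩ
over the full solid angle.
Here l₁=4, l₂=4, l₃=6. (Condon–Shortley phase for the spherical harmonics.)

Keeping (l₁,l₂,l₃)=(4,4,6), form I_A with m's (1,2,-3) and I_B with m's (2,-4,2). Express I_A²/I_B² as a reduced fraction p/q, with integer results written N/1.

Same 4,4,6: normalisation and zero-m 3j drop out of the ratio.
A: Δ: 2! 6! 6! / 15! → 1/1261260; sum: t=0:+1/51840 t=1:−1/5760 t=2:+1/11520 = -7/103680; 3j²(4 4 6; 1 2 -3) = Δ·Π!·Σ² = 7/858  (sign +1)
B: Δ: 2! 6! 6! / 15! → 1/1261260; sum: t=0:+1/69120 = 1/69120; 3j²(4 4 6; 2 -4 2) = Δ·Π!·Σ² = 4/429  (sign +1)
I_A²/I_B² = (7/858)/(4/429) = 7/8

7/8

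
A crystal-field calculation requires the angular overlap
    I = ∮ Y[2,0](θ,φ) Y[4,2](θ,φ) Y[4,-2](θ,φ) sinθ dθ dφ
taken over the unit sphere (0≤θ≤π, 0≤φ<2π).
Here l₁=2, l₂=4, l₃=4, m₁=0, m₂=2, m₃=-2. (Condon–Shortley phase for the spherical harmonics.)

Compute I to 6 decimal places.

0.065536

m-sum 0 ✓  L=10 even ✓  2≤4≤6 ✓
Π(2lᵢ+1) = 5×9×9 = 405
triangle coeff Δ(2,4,4) = 1/13860
Σ_t [0,2]: t=0:+1/192 t=1:−1/36 t=2:+1/192 = -5/288
(3j)²=20/693 [(2 4 4; 0 0 0)], sign=-1
Σ_t [0,2]: t=0:+1/2880 t=1:−1/120 t=2:+1/192 = -1/360
(3j)²=16/3465 [(2 4 4; 0 2 -2)], sign=-1
⇒ 4πI² = 320/5929
I = (+1)√(320/5929/(4π)) = 0.06553591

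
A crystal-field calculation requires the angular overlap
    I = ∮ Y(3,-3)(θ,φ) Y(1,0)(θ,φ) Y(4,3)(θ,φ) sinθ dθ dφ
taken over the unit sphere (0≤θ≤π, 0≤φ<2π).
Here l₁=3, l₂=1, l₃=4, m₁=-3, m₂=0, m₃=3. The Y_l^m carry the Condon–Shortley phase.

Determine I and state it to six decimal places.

Rules hold: Σm=0, L=8 even, 2≤4≤4.
N = 7·3·9 = 189
Δ = 0!·6!·2!/9! = 1/252
Racah Σ t=0..0: t=0:+1/36 = 1/36
⇒ 3j(3 1 4; 0 0 0)² = 4/63, sgn +1
Racah Σ t=0..0: t=0:+1/720 = 1/720
⇒ 3j(3 1 4; -3 0 3)² = 1/36, sgn -1
4πI² = N·(3j₀)²·(3jₘ)² = 1/3
I = -1·√(0.333333/4π) = -0.16286750

-0.162868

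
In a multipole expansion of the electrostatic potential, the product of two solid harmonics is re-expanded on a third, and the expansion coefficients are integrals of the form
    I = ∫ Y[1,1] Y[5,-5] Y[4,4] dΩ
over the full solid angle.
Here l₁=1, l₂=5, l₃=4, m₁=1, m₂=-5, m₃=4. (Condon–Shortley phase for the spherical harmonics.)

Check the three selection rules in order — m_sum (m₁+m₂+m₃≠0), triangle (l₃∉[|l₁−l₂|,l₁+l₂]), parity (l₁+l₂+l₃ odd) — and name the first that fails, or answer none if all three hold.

none

azimuthal sum: 1 − 5 + 4 = 0  ✓
4 ≤ 4 ≤ 6 (triangle on l)  ✓
L = 1 + 5 + 4 = 10 (even)  ✓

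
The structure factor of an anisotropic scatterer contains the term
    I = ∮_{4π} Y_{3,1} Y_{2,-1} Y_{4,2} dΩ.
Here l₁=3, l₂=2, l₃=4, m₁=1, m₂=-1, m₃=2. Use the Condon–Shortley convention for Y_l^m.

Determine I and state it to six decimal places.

1 − 1 + 2 = 2 ≠ 0: azimuthal integral kills it; I = 0

0.000000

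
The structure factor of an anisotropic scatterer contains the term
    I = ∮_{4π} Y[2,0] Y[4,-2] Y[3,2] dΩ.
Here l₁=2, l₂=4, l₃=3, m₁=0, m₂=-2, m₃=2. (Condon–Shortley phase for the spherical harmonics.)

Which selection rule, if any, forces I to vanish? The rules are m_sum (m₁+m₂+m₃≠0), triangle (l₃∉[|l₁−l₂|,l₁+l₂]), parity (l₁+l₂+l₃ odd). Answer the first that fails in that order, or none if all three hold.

m₁+m₂+m₃ = 0 − 2 + 2 = 0  ✓
triangle: |2−4|=2 ≤ l₃=3 ≤ 2+4=6  ✓
parity: l₁+l₂+l₃ = 9 is odd  ✗

parity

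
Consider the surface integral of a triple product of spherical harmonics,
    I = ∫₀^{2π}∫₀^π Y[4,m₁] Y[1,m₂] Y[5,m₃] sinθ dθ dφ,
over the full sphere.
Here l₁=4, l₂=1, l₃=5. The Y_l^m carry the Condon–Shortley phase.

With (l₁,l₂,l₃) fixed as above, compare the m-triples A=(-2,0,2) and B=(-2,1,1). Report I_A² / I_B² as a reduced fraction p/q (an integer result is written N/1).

7/2

Same 4,1,5: normalisation and zero-m 3j drop out of the ratio.
A: Δ: 0! 8! 2! / 11! → 1/495; sum: t=0:+1/1440 = 1/1440; 3j²(4 1 5; -2 0 2) = Δ·Π!·Σ² = 7/165  (sign -1)
B: Δ: 0! 8! 2! / 11! → 1/495; sum: t=0:+1/2880 = 1/2880; 3j²(4 1 5; -2 1 1) = Δ·Π!·Σ² = 2/165  (sign +1)
I_A²/I_B² = (7/165)/(2/165) = 7/2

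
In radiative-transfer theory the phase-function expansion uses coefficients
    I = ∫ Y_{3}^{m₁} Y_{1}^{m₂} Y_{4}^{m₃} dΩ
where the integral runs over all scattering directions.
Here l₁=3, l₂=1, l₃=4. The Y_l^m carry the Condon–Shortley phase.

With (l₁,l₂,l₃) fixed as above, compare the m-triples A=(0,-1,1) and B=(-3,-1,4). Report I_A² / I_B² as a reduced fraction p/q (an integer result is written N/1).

5/14

Same 3,1,4: normalisation and zero-m 3j drop out of the ratio.
A: Δ: 0! 6! 2! / 9! → 1/252; sum: t=0:+1/72 = 1/72; 3j²(3 1 4; 0 -1 1) = Δ·Π!·Σ² = 5/126  (sign -1)
B: Δ: 0! 6! 2! / 9! → 1/252; sum: t=0:+1/1440 = 1/1440; 3j²(3 1 4; -3 -1 4) = Δ·Π!·Σ² = 1/9  (sign +1)
I_A²/I_B² = (5/126)/(1/9) = 5/14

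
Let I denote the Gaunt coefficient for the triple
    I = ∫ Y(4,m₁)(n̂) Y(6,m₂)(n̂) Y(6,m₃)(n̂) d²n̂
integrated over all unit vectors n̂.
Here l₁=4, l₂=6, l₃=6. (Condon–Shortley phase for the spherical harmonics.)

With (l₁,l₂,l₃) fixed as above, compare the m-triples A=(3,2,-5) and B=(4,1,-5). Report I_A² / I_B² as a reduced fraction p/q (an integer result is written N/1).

49/20

l's match ⇒ only the (l;m) 3-j factors differ between A and B.
A: triangle coeff Δ(4,6,6) = 1/15315300; Σ_t [0,1]: t=0:+1/5806080 t=1:−1/725760 = -1/829440; (3j)²=49/2652 [(4 6 6; 3 2 -5)], sign=+1
B: triangle coeff Δ(4,6,6) = 1/15315300; Σ_t [0,0]: t=0:+1/2903040 = 1/2903040; (3j)²=5/663 [(4 6 6; 4 1 -5)], sign=-1
I_A²/I_B² = (49/2652)/(5/663) = 49/20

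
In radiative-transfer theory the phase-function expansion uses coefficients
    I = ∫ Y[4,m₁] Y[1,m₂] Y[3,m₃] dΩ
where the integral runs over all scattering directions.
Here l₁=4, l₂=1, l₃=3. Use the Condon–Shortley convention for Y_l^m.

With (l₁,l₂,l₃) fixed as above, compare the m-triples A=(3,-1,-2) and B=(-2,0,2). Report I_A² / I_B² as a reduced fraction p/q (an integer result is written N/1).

7/4

Shared (l₁,l₂,l₃)=(4,1,3): N and (l;000)² cancel in I_A²/I_B².
A: Δ = 2!·6!·0!/9! = 1/252; Racah Σ t=0..0: t=0:+1/240 = 1/240; ⇒ 3j(4 1 3; 3 -1 -2)² = 1/12, sgn -1
B: Δ = 2!·6!·0!/9! = 1/252; Racah Σ t=1..1: t=1:−1/120 = -1/120; ⇒ 3j(4 1 3; -2 0 2)² = 1/21, sgn +1
I_A²/I_B² = (1/12)/(1/21) = 7/4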